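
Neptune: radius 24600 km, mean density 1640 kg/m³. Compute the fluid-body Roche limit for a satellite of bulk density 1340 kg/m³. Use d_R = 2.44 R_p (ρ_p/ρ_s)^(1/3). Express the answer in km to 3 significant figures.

64200 km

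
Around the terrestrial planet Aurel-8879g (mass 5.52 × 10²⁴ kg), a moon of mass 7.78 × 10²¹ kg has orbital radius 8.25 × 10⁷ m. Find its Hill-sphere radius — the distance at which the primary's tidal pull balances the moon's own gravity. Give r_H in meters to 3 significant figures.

6.41 × 10⁶ m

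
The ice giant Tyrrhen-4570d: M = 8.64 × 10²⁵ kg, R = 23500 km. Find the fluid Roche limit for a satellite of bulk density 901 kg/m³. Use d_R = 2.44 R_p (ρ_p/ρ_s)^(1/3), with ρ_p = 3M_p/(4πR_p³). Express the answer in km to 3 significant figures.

ρ_p = 3M_p/(4πR_p³) = 3 × (8.64 × 10²⁵) / (4π × (2.35 × 10⁷ m)³) = 1590 kg/m³
d_R = 2.44 × 23500 km × (1590/901)^(1/3)
    = 69300 km

69300 km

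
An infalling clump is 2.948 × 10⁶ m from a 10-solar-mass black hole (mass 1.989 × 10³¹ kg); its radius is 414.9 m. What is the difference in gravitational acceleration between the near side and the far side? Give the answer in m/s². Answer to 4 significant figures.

8.599 × 10⁴ m/s²

Near-to-far spans 2r, so the tidal difference is twice the near-to-center value: 4GMr/d³.
a_tidal = 4GMr/d³
        = 4 × (6.674 × 10⁻¹¹) × (1.989 × 10³¹) × (414.9) / (2.948 × 10⁶)³
        = 8.599 × 10⁴ m/s²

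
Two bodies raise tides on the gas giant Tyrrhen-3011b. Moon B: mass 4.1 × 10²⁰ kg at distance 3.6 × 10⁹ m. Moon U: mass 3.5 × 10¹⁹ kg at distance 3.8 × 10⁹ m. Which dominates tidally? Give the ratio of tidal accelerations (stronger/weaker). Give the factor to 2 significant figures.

Tidal stretch scales as M/d³; compute that for each body.
Moon B: (4.1 × 10²⁰) / (3.6 × 10⁹)³ = 8.788 × 10⁻⁹
Moon U: (3.5 × 10¹⁹) / (3.8 × 10⁹)³ = 6.378 × 10⁻¹⁰
Ratio (larger/smaller) = 14

Moon B, by a factor of ≈ 14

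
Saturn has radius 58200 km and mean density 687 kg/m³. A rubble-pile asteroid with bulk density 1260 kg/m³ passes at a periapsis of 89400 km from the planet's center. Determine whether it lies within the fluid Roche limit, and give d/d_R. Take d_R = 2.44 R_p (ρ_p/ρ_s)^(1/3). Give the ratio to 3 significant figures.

d_R = 2.44 × (58200 km) × (687/1260)^(1/3) = 1.160 × 10⁵ km
d/d_R = (89400) / (1.160 × 10⁵) = 0.771
Since d/d_R < 1, the body is inside the Roche limit.

inside; d/d_R ≈ 0.771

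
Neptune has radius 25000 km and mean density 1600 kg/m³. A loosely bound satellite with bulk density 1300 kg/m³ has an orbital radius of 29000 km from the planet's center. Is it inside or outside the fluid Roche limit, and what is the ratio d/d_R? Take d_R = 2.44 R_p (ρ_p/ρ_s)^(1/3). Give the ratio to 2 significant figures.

inside; d/d_R ≈ 0.44

d_R = 2.44 × (25000 km) × (1600/1300)^(1/3) = 65370 km
d/d_R = (29000) / (65370) = 0.44
Since d/d_R < 1, the body is inside the Roche limit.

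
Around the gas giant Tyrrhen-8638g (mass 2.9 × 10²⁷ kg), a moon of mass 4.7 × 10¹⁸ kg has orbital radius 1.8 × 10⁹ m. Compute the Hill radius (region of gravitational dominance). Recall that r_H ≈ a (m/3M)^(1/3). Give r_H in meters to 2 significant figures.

1.5 × 10⁶ m

r_H ≈ a (m/3M)^(1/3)
    = (1.8 × 10⁹) × (4.7 × 10¹⁸ / (3 × 2.9 × 10²⁷))^(1/3)
    = 1.5 × 10⁶ m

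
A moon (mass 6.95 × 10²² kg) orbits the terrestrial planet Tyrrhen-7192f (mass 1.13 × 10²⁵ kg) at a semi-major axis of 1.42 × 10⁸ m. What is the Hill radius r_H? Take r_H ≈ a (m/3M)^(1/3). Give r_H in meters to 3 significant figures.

r_H ≈ a (m/3M)^(1/3)
    = (1.42 × 10⁸) × (6.95 × 10²² / (3 × 1.13 × 10²⁵))^(1/3)
    = 1.80 × 10⁷ m

1.80 × 10⁷ m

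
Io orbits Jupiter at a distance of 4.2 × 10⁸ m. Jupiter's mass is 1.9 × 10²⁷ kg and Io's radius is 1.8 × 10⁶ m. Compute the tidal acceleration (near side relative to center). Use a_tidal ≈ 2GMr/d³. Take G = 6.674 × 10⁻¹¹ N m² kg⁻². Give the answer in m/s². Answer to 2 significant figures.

Since r ≪ d, expand the inverse-square field across one radius to get the leading 2GMr/d³ term.
a_tidal = 2GMr/d³
        = 2 × (6.674 × 10⁻¹¹) × (1.9 × 10²⁷) × (1.8 × 10⁶) / (4.2 × 10⁸)³
        = 6.2 × 10⁻³ m/s²

6.2 × 10⁻³ m/s²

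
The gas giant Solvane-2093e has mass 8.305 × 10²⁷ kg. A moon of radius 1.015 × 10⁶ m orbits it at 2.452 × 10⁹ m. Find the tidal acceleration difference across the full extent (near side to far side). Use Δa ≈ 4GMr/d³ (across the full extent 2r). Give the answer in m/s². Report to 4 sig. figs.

1.526 × 10⁻⁴ m/s²

Near-to-far spans 2r, so the tidal difference is twice the near-to-center value: 4GMr/d³.
Δa = 4GMr/d³
   = 4 × (6.674 × 10⁻¹¹) × (8.305 × 10²⁷) × (1.015 × 10⁶) / (2.452 × 10⁹)³
   = 1.526 × 10⁻⁴ m/s²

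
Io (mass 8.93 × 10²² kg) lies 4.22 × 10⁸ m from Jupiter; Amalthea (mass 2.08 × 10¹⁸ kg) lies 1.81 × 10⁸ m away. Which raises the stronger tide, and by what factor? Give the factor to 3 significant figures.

Tidal stretch scales as M/d³; compute that for each body.
Io: (8.93 × 10²²) / (4.22 × 10⁸)³ = 1.188 × 10⁻³
Amalthea: (2.08 × 10¹⁸) / (1.81 × 10⁸)³ = 3.508 × 10⁻⁷
Ratio (larger/smaller) = 3390

Io, by a factor of ≈ 3390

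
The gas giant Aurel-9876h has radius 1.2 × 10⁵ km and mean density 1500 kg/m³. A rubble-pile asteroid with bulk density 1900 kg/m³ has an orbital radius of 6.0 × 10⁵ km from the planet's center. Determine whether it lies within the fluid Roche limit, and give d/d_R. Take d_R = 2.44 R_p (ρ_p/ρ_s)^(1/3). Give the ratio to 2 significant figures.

d_R = 2.44 × (1.2 × 10⁵ km) × (1500/1900)^(1/3) = 2.706 × 10⁵ km
d/d_R = (6.0 × 10⁵) / (2.706 × 10⁵) = 2.2
Since d/d_R > 1, the body is outside the Roche limit.

outside; d/d_R ≈ 2.2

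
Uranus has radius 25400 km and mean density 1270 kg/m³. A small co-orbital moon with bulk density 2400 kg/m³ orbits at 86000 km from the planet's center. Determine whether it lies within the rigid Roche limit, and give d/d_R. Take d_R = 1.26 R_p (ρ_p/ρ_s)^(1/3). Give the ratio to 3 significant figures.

outside; d/d_R ≈ 3.32

d_R = 1.26 × (25400 km) × (1270/2400)^(1/3) = 25890 km
d/d_R = (86000) / (25890) = 3.32
Since d/d_R > 1, the body is outside the Roche limit.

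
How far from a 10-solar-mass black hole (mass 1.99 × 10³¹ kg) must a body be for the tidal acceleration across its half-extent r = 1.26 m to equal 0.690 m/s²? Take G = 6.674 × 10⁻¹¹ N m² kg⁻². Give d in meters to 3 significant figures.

1.69 × 10⁷ m

2GMr/d³ = a_tidal  ⇒  d = (2GMr / a_tidal)^(1/3)
d = (2 × 6.674×10⁻¹¹ × (1.99 × 10³¹) × (1.26) / (0.690))^(1/3)
  = 1.69 × 10⁷ m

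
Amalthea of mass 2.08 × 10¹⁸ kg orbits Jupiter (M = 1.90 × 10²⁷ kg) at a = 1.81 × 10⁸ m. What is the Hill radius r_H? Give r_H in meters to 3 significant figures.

1.29 × 10⁵ m

r_H ≈ a (m/3M)^(1/3)
    = (1.81 × 10⁸) × (2.08 × 10¹⁸ / (3 × 1.90 × 10²⁷))^(1/3)
    = 1.29 × 10⁵ m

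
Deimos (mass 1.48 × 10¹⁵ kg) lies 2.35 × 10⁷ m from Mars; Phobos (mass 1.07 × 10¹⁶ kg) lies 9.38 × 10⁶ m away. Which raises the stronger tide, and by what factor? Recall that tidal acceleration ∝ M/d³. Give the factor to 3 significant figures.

Phobos, by a factor of ≈ 114

Tidal acceleration ∝ M/d³, so compare M/d³ for each.
Deimos: (1.48 × 10¹⁵) / (2.35 × 10⁷)³ = 1.140 × 10⁻⁷
Phobos: (1.07 × 10¹⁶) / (9.38 × 10⁶)³ = 1.297 × 10⁻⁵
Ratio (larger/smaller) = 114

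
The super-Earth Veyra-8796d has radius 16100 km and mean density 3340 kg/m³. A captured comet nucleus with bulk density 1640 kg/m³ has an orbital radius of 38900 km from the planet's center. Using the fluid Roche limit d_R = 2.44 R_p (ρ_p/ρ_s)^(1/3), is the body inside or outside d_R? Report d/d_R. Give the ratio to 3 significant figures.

inside; d/d_R ≈ 0.781

d_R = 2.44 × (16100 km) × (3340/1640)^(1/3) = 49790 km
d/d_R = (38900) / (49790) = 0.781
Since d/d_R < 1, the body is inside the Roche limit.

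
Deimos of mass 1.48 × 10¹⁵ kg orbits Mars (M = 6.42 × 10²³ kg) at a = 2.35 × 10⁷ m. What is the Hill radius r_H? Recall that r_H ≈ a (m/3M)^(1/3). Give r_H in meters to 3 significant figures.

r_H ≈ a (m/3M)^(1/3)
    = (2.35 × 10⁷) × (1.48 × 10¹⁵ / (3 × 6.42 × 10²³))^(1/3)
    = 2.15 × 10⁴ m

2.15 × 10⁴ m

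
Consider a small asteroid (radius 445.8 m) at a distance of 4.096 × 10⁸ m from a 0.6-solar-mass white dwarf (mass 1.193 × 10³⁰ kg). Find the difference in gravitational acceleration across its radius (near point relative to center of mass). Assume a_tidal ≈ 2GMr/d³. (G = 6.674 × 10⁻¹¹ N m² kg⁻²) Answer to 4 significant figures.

1.033 × 10⁻³ m/s²

Differencing GM/(d−r)² and GM/d² to first order in r/d gives 2GMr/d³.
Δg = 2GMr/d³
   = 2 × (6.674 × 10⁻¹¹) × (1.193 × 10³⁰) × (445.8) / (4.096 × 10⁸)³
   = 1.033 × 10⁻³ m/s²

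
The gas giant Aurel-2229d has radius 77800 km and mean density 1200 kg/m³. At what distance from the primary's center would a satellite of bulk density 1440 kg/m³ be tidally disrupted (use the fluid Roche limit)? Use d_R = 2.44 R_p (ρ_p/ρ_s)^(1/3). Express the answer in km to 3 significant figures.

1.79 × 10⁵ km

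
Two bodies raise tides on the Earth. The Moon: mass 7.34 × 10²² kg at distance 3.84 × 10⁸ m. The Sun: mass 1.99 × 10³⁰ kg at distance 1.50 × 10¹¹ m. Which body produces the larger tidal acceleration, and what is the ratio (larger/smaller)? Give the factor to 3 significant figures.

The Moon, by a factor of ≈ 2.20

The tide-raising term goes as M/d³ (the gradient of a 1/d² field).
The Moon: (7.34 × 10²²) / (3.84 × 10⁸)³ = 1.296 × 10⁻³
The Sun: (1.99 × 10³⁰) / (1.50 × 10¹¹)³ = 5.896 × 10⁻⁴
Ratio (larger/smaller) = 2.20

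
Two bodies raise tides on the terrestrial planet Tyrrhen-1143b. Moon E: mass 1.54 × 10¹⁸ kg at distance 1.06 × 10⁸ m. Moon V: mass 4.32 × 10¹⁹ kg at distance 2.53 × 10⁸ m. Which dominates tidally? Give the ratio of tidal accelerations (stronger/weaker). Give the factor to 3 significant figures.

The tide-raising term goes as M/d³ (the gradient of a 1/d² field).
Moon E: (1.54 × 10¹⁸) / (1.06 × 10⁸)³ = 1.293 × 10⁻⁶
Moon V: (4.32 × 10¹⁹) / (2.53 × 10⁸)³ = 2.668 × 10⁻⁶
Ratio (larger/smaller) = 2.06

Moon V, by a factor of ≈ 2.06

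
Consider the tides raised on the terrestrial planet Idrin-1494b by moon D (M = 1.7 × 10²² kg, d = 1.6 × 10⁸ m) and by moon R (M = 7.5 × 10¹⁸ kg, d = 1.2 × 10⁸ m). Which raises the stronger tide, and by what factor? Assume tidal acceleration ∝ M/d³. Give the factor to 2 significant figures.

Tidal stretch scales as M/d³; compute that for each body.
Moon D: (1.7 × 10²²) / (1.6 × 10⁸)³ = 4.150 × 10⁻³
Moon R: (7.5 × 10¹⁸) / (1.2 × 10⁸)³ = 4.340 × 10⁻⁶
Ratio (larger/smaller) = 960

Moon D, by a factor of ≈ 960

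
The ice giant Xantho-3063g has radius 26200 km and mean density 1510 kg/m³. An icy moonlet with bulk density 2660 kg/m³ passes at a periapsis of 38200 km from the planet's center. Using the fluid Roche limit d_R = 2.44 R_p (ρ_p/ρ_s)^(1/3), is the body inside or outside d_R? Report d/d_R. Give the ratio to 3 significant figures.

inside; d/d_R ≈ 0.722

d_R = 2.44 × (26200 km) × (1510/2660)^(1/3) = 52930 km
d/d_R = (38200) / (52930) = 0.722
Since d/d_R < 1, the body is inside the Roche limit.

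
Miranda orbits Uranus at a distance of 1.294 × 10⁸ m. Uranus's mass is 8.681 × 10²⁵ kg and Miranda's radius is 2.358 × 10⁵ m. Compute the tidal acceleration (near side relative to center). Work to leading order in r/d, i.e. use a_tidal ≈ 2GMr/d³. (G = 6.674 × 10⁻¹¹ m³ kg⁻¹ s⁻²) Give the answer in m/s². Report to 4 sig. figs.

1.261 × 10⁻³ m/s²

Differencing GM/(d−r)² and GM/d² to first order in r/d gives 2GMr/d³.
a_tidal = 2GMr/d³
        = 2 × (6.674 × 10⁻¹¹) × (8.681 × 10²⁵) × (2.358 × 10⁵) / (1.294 × 10⁸)³
        = 1.261 × 10⁻³ m/s²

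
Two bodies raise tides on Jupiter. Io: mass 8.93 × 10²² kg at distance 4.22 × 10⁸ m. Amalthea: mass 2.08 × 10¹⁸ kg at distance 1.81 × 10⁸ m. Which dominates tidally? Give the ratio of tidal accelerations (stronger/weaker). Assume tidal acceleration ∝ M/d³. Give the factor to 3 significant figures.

Io, by a factor of ≈ 3390

The tide-raising term goes as M/d³ (the gradient of a 1/d² field).
Io: (8.93 × 10²²) / (4.22 × 10⁸)³ = 1.188 × 10⁻³
Amalthea: (2.08 × 10¹⁸) / (1.81 × 10⁸)³ = 3.508 × 10⁻⁷
Ratio (larger/smaller) = 3390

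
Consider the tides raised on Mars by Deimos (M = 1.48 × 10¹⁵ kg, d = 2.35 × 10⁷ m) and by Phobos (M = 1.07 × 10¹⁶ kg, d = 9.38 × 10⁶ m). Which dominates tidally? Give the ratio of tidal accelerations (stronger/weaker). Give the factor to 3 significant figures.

Tidal stretch scales as M/d³; compute that for each body.
Deimos: (1.48 × 10¹⁵) / (2.35 × 10⁷)³ = 1.140 × 10⁻⁷
Phobos: (1.07 × 10¹⁶) / (9.38 × 10⁶)³ = 1.297 × 10⁻⁵
Ratio (larger/smaller) = 114

Phobos, by a factor of ≈ 114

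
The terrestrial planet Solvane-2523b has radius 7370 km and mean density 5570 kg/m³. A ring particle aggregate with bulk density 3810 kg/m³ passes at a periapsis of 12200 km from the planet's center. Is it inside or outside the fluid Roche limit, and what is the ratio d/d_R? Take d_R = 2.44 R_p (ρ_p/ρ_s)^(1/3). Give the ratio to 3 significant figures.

inside; d/d_R ≈ 0.598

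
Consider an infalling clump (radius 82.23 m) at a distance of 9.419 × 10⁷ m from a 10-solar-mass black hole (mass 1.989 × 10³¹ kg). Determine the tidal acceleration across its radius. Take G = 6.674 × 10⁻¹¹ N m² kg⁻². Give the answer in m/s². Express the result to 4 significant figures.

2.613 × 10⁻¹ m/s²

a_tidal = 2GMr/d³
        = 2 × (6.674 × 10⁻¹¹) × (1.989 × 10³¹) × (82.23) / (9.419 × 10⁷)³
        = 2.613 × 10⁻¹ m/s²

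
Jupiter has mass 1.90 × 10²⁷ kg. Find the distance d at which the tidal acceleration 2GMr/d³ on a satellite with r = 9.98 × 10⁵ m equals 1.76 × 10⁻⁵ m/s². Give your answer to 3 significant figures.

2.43 × 10⁹ m

2GMr/d³ = a_tidal  ⇒  d = (2GMr / a_tidal)^(1/3)
d = (2 × 6.674×10⁻¹¹ × (1.90 × 10²⁷) × (9.98 × 10⁵) / (1.76 × 10⁻⁵))^(1/3)
  = 2.43 × 10⁹ m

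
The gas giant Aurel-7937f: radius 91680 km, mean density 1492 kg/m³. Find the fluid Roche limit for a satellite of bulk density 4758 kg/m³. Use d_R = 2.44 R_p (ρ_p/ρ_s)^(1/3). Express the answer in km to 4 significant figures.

1.520 × 10⁵ km

d_R = 2.44 × 91680 km × (1492/4758)^(1/3)
    = 1.520 × 10⁵ km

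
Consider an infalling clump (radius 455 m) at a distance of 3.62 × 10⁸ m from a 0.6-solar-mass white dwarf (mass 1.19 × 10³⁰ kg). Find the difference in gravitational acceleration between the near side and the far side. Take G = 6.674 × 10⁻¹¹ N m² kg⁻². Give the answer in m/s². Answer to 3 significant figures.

3.05 × 10⁻³ m/s²

a_tidal = 4GMr/d³
        = 4 × (6.674 × 10⁻¹¹) × (1.19 × 10³⁰) × (455) / (3.62 × 10⁸)³
        = 3.05 × 10⁻³ m/s²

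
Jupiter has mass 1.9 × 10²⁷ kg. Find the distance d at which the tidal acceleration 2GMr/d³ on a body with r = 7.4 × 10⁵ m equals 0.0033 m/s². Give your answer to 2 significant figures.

3.8 × 10⁸ m

2GMr/d³ = a_tidal  ⇒  d = (2GMr / a_tidal)^(1/3)
d = (2 × 6.674×10⁻¹¹ × (1.9 × 10²⁷) × (7.4 × 10⁵) / (0.0033))^(1/3)
  = 3.8 × 10⁸ m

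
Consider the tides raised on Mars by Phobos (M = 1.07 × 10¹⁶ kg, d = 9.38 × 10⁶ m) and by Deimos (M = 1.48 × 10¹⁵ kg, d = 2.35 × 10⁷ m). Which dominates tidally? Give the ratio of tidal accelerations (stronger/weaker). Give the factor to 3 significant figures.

The tide-raising term goes as M/d³ (the gradient of a 1/d² field).
Phobos: (1.07 × 10¹⁶) / (9.38 × 10⁶)³ = 1.297 × 10⁻⁵
Deimos: (1.48 × 10¹⁵) / (2.35 × 10⁷)³ = 1.140 × 10⁻⁷
Ratio (larger/smaller) = 114

Phobos, by a factor of ≈ 114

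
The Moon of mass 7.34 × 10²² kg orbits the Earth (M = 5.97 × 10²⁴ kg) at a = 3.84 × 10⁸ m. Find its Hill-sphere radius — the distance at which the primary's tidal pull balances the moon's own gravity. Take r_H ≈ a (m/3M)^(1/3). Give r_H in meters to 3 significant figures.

6.15 × 10⁷ m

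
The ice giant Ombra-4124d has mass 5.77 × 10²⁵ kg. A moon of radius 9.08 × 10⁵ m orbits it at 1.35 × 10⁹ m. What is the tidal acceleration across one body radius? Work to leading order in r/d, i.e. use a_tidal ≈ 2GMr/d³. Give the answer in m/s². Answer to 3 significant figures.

2.84 × 10⁻⁶ m/s²

Δg = 2GMr/d³
   = 2 × (6.674 × 10⁻¹¹) × (5.77 × 10²⁵) × (9.08 × 10⁵) / (1.35 × 10⁹)³
   = 2.84 × 10⁻⁶ m/s²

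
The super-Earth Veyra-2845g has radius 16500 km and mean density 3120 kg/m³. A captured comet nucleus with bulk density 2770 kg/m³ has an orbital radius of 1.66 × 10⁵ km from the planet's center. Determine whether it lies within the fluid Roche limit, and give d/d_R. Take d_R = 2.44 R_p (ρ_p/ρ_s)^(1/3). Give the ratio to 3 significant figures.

outside; d/d_R ≈ 3.96

d_R = 2.44 × (16500 km) × (3120/2770)^(1/3) = 41890 km
d/d_R = (1.66 × 10⁵) / (41890) = 3.96
Since d/d_R > 1, the body is outside the Roche limit.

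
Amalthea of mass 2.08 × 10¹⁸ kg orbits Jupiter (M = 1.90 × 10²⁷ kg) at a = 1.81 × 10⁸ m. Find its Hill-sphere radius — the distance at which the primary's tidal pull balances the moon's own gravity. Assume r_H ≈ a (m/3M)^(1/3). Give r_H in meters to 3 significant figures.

r_H ≈ a (m/3M)^(1/3)
    = (1.81 × 10⁸) × (2.08 × 10¹⁸ / (3 × 1.90 × 10²⁷))^(1/3)
    = 1.29 × 10⁵ m

1.29 × 10⁵ m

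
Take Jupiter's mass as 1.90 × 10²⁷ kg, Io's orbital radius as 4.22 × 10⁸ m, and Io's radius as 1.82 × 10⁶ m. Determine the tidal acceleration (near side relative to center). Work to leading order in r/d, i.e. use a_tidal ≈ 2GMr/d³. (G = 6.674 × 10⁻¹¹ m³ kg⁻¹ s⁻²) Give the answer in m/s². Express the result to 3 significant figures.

6.14 × 10⁻³ m/s²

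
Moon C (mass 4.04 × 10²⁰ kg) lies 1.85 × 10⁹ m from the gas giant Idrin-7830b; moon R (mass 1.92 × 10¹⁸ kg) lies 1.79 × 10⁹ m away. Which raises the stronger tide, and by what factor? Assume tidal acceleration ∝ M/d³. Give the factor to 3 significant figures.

Tidal acceleration ∝ M/d³, so compare M/d³ for each.
Moon C: (4.04 × 10²⁰) / (1.85 × 10⁹)³ = 6.381 × 10⁻⁸
Moon R: (1.92 × 10¹⁸) / (1.79 × 10⁹)³ = 3.348 × 10⁻¹⁰
Ratio (larger/smaller) = 191

Moon C, by a factor of ≈ 191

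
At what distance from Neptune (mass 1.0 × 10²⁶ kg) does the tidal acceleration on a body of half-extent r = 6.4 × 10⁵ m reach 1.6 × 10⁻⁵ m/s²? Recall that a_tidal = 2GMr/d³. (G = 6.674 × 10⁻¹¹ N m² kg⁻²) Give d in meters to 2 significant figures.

8.1 × 10⁸ m

2GMr/d³ = a_tidal  ⇒  d = (2GMr / a_tidal)^(1/3)
d = (2 × 6.674×10⁻¹¹ × (1.0 × 10²⁶) × (6.4 × 10⁵) / (1.6 × 10⁻⁵))^(1/3)
  = 8.1 × 10⁸ m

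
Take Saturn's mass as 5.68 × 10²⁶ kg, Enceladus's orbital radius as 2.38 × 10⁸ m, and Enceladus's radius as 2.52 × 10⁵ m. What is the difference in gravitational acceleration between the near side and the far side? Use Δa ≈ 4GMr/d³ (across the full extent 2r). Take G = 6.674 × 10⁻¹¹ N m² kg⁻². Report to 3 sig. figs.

Δa = 4GMr/d³
   = 4 × (6.674 × 10⁻¹¹) × (5.68 × 10²⁶) × (2.52 × 10⁵) / (2.38 × 10⁸)³
   = 2.83 × 10⁻³ m/s²

2.83 × 10⁻³ m/s²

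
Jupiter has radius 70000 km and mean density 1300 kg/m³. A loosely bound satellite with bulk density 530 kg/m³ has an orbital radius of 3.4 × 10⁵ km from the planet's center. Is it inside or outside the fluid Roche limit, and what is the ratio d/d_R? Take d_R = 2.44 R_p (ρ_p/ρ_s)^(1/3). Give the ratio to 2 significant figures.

outside; d/d_R ≈ 1.5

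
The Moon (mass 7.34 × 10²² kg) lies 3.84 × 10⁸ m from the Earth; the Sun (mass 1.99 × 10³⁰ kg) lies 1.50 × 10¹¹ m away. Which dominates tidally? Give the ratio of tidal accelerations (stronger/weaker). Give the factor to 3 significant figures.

The Moon, by a factor of ≈ 2.20

Tidal stretch scales as M/d³; compute that for each body.
The Moon: (7.34 × 10²²) / (3.84 × 10⁸)³ = 1.296 × 10⁻³
The Sun: (1.99 × 10³⁰) / (1.50 × 10¹¹)³ = 5.896 × 10⁻⁴
Ratio (larger/smaller) = 2.20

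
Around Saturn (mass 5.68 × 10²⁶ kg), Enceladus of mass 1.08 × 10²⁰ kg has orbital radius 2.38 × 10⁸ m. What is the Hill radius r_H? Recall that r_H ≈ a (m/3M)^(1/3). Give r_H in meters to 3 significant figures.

r_H ≈ a (m/3M)^(1/3)
    = (2.38 × 10⁸) × (1.08 × 10²⁰ / (3 × 5.68 × 10²⁶))^(1/3)
    = 9.49 × 10⁵ m

9.49 × 10⁵ m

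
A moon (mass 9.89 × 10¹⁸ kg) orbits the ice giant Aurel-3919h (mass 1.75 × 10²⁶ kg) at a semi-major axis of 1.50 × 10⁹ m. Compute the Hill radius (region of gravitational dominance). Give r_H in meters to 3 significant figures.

3.99 × 10⁶ m

r_H ≈ a (m/3M)^(1/3)
    = (1.50 × 10⁹) × (9.89 × 10¹⁸ / (3 × 1.75 × 10²⁶))^(1/3)
    = 3.99 × 10⁶ m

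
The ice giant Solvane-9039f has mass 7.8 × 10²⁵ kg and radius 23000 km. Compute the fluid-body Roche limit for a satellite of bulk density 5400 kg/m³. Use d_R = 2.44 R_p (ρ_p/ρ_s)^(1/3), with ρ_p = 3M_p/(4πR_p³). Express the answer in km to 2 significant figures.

37000 km

ρ_p = 3M_p/(4πR_p³) = 3 × (7.8 × 10²⁵) / (4π × (2.3 × 10⁷ m)³) = 1500 kg/m³
d_R = 2.44 × 23000 km × (1500/5400)^(1/3)
    = 37000 km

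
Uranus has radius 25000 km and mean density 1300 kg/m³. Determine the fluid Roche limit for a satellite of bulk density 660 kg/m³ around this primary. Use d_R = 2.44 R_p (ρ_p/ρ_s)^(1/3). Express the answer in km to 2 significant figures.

76000 km

d_R = 2.44 × 25000 km × (1300/660)^(1/3)
    = 76000 km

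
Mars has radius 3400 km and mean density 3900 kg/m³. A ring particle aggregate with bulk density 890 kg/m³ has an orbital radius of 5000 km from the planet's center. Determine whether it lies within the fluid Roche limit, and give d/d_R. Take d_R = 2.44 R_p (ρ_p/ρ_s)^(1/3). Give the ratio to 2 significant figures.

inside; d/d_R ≈ 0.37

d_R = 2.44 × (3400 km) × (3900/890)^(1/3) = 13580 km
d/d_R = (5000) / (13580) = 0.37
Since d/d_R < 1, the body is inside the Roche limit.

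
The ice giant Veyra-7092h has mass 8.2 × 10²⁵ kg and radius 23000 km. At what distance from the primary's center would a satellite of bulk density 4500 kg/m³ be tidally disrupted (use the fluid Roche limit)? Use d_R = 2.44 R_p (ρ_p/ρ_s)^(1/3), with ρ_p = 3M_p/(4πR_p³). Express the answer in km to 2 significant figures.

40000 km

ρ_p = 3M_p/(4πR_p³) = 3 × (8.2 × 10²⁵) / (4π × (2.3 × 10⁷ m)³) = 1600 kg/m³
d_R = 2.44 × 23000 km × (1600/4500)^(1/3)
    = 40000 km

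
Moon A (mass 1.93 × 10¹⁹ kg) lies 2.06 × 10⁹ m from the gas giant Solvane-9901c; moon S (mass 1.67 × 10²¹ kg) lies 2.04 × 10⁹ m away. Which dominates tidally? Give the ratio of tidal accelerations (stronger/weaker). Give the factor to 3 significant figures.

The tide-raising term goes as M/d³ (the gradient of a 1/d² field).
Moon A: (1.93 × 10¹⁹) / (2.06 × 10⁹)³ = 2.208 × 10⁻⁹
Moon S: (1.67 × 10²¹) / (2.04 × 10⁹)³ = 1.967 × 10⁻⁷
Ratio (larger/smaller) = 89.1

Moon S, by a factor of ≈ 89.1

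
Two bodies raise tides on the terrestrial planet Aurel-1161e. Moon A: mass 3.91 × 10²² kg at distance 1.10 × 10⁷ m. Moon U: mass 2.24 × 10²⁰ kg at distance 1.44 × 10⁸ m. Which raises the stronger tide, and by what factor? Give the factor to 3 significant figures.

Moon A, by a factor of ≈ 3.92 × 10⁵

Tidal acceleration ∝ M/d³, so compare M/d³ for each.
Moon A: (3.91 × 10²²) / (1.10 × 10⁷)³ = 2.938 × 10¹
Moon U: (2.24 × 10²⁰) / (1.44 × 10⁸)³ = 7.502 × 10⁻⁵
Ratio (larger/smaller) = 3.92 × 10⁵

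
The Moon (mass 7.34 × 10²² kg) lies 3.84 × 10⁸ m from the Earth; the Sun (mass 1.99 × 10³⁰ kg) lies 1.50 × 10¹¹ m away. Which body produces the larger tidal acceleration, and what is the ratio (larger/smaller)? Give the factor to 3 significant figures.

Tidal stretch scales as M/d³; compute that for each body.
The Moon: (7.34 × 10²²) / (3.84 × 10⁸)³ = 1.296 × 10⁻³
The Sun: (1.99 × 10³⁰) / (1.50 × 10¹¹)³ = 5.896 × 10⁻⁴
Ratio (larger/smaller) = 2.20

The Moon, by a factor of ≈ 2.20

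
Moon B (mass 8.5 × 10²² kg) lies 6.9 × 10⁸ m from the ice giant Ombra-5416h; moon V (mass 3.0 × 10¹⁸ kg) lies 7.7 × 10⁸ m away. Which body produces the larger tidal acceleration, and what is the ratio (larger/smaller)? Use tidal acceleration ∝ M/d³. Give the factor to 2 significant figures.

Moon B, by a factor of ≈ 39000

Compare M/d³ for the two perturbers:
Moon B: (8.5 × 10²²) / (6.9 × 10⁸)³ = 2.587 × 10⁻⁴
Moon V: (3.0 × 10¹⁸) / (7.7 × 10⁸)³ = 6.571 × 10⁻⁹
Ratio (larger/smaller) = 39000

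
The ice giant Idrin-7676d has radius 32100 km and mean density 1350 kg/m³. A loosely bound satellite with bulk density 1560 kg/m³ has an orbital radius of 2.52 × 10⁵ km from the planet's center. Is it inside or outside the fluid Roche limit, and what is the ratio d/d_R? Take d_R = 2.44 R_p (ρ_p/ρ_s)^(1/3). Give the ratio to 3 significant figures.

d_R = 2.44 × (32100 km) × (1350/1560)^(1/3) = 74640 km
d/d_R = (2.52 × 10⁵) / (74640) = 3.38
Since d/d_R > 1, the body is outside the Roche limit.

outside; d/d_R ≈ 3.38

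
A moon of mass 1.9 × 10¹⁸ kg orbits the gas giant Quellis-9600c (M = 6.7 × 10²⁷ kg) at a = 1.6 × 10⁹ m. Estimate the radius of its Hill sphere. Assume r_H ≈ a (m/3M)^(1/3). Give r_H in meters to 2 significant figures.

7.3 × 10⁵ m

r_H ≈ a (m/3M)^(1/3)
    = (1.6 × 10⁹) × (1.9 × 10¹⁸ / (3 × 6.7 × 10²⁷))^(1/3)
    = 7.3 × 10⁵ m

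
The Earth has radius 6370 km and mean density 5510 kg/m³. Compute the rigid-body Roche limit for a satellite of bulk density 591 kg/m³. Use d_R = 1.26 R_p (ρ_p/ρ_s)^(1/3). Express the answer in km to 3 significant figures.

16900 km

d_R = 1.26 × 6370 km × (5510/591)^(1/3)
    = 16900 km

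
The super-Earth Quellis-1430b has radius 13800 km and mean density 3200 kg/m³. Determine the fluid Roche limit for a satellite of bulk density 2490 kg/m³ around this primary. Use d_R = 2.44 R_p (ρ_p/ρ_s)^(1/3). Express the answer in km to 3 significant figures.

36600 km

d_R = 2.44 × 13800 km × (3200/2490)^(1/3)
    = 36600 km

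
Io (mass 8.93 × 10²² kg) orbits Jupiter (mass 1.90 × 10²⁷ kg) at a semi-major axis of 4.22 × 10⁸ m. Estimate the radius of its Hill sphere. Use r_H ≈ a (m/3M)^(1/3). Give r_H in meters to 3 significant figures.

r_H ≈ a (m/3M)^(1/3)
    = (4.22 × 10⁸) × (8.93 × 10²² / (3 × 1.90 × 10²⁷))^(1/3)
    = 1.06 × 10⁷ m

1.06 × 10⁷ m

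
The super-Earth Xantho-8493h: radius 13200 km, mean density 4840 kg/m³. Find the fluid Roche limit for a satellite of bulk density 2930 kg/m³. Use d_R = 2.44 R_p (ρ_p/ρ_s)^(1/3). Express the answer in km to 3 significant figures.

38100 km

d_R = 2.44 × 13200 km × (4840/2930)^(1/3)
    = 38100 km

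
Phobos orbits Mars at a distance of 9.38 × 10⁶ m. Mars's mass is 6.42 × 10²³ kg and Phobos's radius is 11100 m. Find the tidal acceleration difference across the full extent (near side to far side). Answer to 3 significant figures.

2.31 × 10⁻³ m/s²

a_tidal = 4GMr/d³
        = 4 × (6.674 × 10⁻¹¹) × (6.42 × 10²³) × (11100) / (9.38 × 10⁶)³
        = 2.31 × 10⁻³ m/s²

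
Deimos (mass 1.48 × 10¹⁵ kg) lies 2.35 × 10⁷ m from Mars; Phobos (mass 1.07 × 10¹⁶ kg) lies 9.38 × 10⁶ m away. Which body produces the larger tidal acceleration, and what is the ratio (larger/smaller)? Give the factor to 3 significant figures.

Tidal acceleration ∝ M/d³, so compare M/d³ for each.
Deimos: (1.48 × 10¹⁵) / (2.35 × 10⁷)³ = 1.140 × 10⁻⁷
Phobos: (1.07 × 10¹⁶) / (9.38 × 10⁶)³ = 1.297 × 10⁻⁵
Ratio (larger/smaller) = 114

Phobos, by a factor of ≈ 114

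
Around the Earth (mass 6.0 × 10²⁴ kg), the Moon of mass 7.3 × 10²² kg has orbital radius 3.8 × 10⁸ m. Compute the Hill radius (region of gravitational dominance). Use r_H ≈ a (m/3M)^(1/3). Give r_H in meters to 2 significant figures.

r_H ≈ a (m/3M)^(1/3)
    = (3.8 × 10⁸) × (7.3 × 10²² / (3 × 6.0 × 10²⁴))^(1/3)
    = 6.1 × 10⁷ m

6.1 × 10⁷ m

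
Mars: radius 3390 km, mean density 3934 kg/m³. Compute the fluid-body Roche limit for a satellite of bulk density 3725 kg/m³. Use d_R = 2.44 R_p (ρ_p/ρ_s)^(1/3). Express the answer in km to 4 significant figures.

d_R = 2.44 × 3390 km × (3934/3725)^(1/3)
    = 8423 km

8423 km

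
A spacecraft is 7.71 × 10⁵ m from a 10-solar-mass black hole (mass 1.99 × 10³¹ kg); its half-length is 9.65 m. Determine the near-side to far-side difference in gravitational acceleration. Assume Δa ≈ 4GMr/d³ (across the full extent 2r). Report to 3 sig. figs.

1.12 × 10⁵ m/s²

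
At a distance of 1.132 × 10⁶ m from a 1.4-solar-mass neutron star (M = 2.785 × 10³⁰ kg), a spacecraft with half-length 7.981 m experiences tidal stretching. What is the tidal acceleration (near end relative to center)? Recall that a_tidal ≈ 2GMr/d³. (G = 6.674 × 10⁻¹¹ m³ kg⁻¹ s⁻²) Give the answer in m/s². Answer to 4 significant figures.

Δa = 2GMr/d³
   = 2 × (6.674 × 10⁻¹¹) × (2.785 × 10³⁰) × (7.981) / (1.132 × 10⁶)³
   = 2.045 × 10³ m/s²

2.045 × 10³ m/s²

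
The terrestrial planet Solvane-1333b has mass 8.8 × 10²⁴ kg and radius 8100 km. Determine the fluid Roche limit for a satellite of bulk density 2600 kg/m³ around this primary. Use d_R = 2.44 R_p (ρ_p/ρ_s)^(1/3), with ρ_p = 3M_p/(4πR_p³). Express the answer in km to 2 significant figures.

23000 km

ρ_p = 3M_p/(4πR_p³) = 3 × (8.8 × 10²⁴) / (4π × (8.1 × 10⁶ m)³) = 4000 kg/m³
d_R = 2.44 × 8100 km × (4000/2600)^(1/3)
    = 23000 km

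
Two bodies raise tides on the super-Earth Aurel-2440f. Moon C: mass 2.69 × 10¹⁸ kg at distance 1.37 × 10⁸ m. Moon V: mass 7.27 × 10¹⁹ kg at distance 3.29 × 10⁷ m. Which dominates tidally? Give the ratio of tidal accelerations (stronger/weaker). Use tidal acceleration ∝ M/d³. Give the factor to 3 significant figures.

Tidal acceleration ∝ M/d³, so compare M/d³ for each.
Moon C: (2.69 × 10¹⁸) / (1.37 × 10⁸)³ = 1.046 × 10⁻⁶
Moon V: (7.27 × 10¹⁹) / (3.29 × 10⁷)³ = 2.041 × 10⁻³
Ratio (larger/smaller) = 1950

Moon V, by a factor of ≈ 1950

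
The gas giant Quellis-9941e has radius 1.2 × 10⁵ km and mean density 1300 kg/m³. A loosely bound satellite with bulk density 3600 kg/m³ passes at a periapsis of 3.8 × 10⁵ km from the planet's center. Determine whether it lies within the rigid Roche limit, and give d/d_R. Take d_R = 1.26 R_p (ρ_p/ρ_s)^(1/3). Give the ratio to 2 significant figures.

outside; d/d_R ≈ 3.5

d_R = 1.26 × (1.2 × 10⁵ km) × (1300/3600)^(1/3) = 1.077 × 10⁵ km
d/d_R = (3.8 × 10⁵) / (1.077 × 10⁵) = 3.5
Since d/d_R > 1, the body is outside the Roche limit.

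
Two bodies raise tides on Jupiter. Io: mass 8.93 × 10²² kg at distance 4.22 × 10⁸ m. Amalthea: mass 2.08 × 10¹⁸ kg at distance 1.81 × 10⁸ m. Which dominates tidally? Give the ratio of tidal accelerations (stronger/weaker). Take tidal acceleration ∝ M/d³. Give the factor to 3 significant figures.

Io, by a factor of ≈ 3390

Tidal stretch scales as M/d³; compute that for each body.
Io: (8.93 × 10²²) / (4.22 × 10⁸)³ = 1.188 × 10⁻³
Amalthea: (2.08 × 10¹⁸) / (1.81 × 10⁸)³ = 3.508 × 10⁻⁷
Ratio (larger/smaller) = 3390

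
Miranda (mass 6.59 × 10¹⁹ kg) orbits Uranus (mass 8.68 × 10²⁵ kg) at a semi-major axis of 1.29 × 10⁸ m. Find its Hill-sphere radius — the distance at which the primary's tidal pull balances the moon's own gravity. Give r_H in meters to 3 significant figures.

r_H ≈ a (m/3M)^(1/3)
    = (1.29 × 10⁸) × (6.59 × 10¹⁹ / (3 × 8.68 × 10²⁵))^(1/3)
    = 8.16 × 10⁵ m

8.16 × 10⁵ m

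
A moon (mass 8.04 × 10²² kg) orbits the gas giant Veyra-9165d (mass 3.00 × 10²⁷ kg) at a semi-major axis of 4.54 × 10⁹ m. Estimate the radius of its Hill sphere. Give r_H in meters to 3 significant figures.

r_H ≈ a (m/3M)^(1/3)
    = (4.54 × 10⁹) × (8.04 × 10²² / (3 × 3.00 × 10²⁷))^(1/3)
    = 9.42 × 10⁷ m

9.42 × 10⁷ m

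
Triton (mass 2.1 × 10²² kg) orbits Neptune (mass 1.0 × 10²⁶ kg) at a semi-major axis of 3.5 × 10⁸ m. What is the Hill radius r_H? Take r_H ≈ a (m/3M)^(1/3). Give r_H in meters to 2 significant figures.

1.4 × 10⁷ m

r_H ≈ a (m/3M)^(1/3)
    = (3.5 × 10⁸) × (2.1 × 10²² / (3 × 1.0 × 10²⁶))^(1/3)
    = 1.4 × 10⁷ m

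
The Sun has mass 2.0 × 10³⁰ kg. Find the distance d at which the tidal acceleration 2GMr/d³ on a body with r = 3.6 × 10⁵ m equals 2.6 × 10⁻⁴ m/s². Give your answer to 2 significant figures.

2GMr/d³ = a_tidal  ⇒  d = (2GMr / a_tidal)^(1/3)
d = (2 × 6.674×10⁻¹¹ × (2.0 × 10³⁰) × (3.6 × 10⁵) / (2.6 × 10⁻⁴))^(1/3)
  = 7.2 × 10⁹ m

7.2 × 10⁹ m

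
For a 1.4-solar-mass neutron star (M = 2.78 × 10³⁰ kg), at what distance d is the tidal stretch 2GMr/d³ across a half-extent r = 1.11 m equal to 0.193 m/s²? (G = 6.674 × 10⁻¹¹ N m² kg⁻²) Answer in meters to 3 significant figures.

1.29 × 10⁷ m

2GMr/d³ = a_tidal  ⇒  d = (2GMr / a_tidal)^(1/3)
d = (2 × 6.674×10⁻¹¹ × (2.78 × 10³⁰) × (1.11) / (0.193))^(1/3)
  = 1.29 × 10⁷ m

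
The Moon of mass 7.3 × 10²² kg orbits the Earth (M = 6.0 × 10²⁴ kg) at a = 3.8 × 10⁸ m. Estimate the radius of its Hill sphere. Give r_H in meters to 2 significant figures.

6.1 × 10⁷ m

r_H ≈ a (m/3M)^(1/3)
    = (3.8 × 10⁸) × (7.3 × 10²² / (3 × 6.0 × 10²⁴))^(1/3)
    = 6.1 × 10⁷ m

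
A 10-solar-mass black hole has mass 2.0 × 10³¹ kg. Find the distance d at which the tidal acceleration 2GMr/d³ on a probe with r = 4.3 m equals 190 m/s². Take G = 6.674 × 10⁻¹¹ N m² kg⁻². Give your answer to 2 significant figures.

3.9 × 10⁶ m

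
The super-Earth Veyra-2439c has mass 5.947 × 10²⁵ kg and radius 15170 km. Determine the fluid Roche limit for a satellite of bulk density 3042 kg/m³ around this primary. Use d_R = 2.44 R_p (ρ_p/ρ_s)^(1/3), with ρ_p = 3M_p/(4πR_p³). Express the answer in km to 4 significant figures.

ρ_p = 3M_p/(4πR_p³) = 3 × (5.947 × 10²⁵) / (4π × (1.517 × 10⁷ m)³) = 4067 kg/m³
d_R = 2.44 × 15170 km × (4067/3042)^(1/3)
    = 40780 km

40780 km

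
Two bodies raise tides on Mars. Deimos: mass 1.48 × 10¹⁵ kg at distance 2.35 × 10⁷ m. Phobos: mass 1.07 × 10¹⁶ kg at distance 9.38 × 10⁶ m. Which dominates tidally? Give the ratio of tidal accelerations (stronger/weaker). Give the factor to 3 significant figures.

The tide-raising term goes as M/d³ (the gradient of a 1/d² field).
Deimos: (1.48 × 10¹⁵) / (2.35 × 10⁷)³ = 1.140 × 10⁻⁷
Phobos: (1.07 × 10¹⁶) / (9.38 × 10⁶)³ = 1.297 × 10⁻⁵
Ratio (larger/smaller) = 114

Phobos, by a factor of ≈ 114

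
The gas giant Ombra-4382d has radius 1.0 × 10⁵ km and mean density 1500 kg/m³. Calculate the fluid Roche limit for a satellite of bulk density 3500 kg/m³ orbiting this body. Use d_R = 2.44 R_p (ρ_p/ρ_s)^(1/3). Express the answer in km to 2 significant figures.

1.8 × 10⁵ km

d_R = 2.44 × 1.0 × 10⁵ km × (1500/3500)^(1/3)
    = 1.8 × 10⁵ km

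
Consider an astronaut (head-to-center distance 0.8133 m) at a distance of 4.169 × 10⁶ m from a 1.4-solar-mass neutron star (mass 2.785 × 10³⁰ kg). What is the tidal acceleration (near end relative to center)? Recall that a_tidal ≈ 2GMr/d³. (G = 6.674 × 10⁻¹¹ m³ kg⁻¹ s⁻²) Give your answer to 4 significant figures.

4.173 m/s²

Δa = 2GMr/d³
   = 2 × (6.674 × 10⁻¹¹) × (2.785 × 10³⁰) × (0.8133) / (4.169 × 10⁶)³
   = 4.173 m/s²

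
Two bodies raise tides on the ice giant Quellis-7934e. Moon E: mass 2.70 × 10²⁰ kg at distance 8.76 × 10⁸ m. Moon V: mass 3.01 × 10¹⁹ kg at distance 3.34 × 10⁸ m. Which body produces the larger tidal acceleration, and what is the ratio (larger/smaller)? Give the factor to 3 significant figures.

Moon V, by a factor of ≈ 2.01

Compare M/d³ for the two perturbers:
Moon E: (2.70 × 10²⁰) / (8.76 × 10⁸)³ = 4.017 × 10⁻⁷
Moon V: (3.01 × 10¹⁹) / (3.34 × 10⁸)³ = 8.078 × 10⁻⁷
Ratio (larger/smaller) = 2.01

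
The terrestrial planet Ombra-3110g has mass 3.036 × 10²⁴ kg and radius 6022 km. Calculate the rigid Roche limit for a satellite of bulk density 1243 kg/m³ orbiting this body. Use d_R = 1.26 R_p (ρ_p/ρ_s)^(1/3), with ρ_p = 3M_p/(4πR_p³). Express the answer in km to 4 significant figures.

ρ_p = 3M_p/(4πR_p³) = 3 × (3.036 × 10²⁴) / (4π × (6.022 × 10⁶ m)³) = 3319 kg/m³
d_R = 1.26 × 6022 km × (3319/1243)^(1/3)
    = 10530 km

10530 km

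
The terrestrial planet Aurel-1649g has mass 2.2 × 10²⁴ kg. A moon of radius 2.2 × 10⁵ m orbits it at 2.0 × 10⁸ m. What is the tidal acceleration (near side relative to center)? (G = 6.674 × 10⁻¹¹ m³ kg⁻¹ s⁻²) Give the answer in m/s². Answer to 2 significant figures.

The tidal stretch is the gradient of GM/d² times the body's extent r, hence the 1/d³ dependence.
Δg = 2GMr/d³
   = 2 × (6.674 × 10⁻¹¹) × (2.2 × 10²⁴) × (2.2 × 10⁵) / (2.0 × 10⁸)³
   = 8.1 × 10⁻⁶ m/s²

8.1 × 10⁻⁶ m/s²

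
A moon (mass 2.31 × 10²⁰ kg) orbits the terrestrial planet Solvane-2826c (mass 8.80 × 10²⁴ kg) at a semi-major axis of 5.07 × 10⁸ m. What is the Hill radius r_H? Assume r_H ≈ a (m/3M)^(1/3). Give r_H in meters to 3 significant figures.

1.04 × 10⁷ m

r_H ≈ a (m/3M)^(1/3)
    = (5.07 × 10⁸) × (2.31 × 10²⁰ / (3 × 8.80 × 10²⁴))^(1/3)
    = 1.04 × 10⁷ m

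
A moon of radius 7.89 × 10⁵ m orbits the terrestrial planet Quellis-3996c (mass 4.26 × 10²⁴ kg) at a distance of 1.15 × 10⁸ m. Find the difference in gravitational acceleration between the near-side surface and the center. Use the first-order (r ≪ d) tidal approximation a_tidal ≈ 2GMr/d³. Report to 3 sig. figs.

2.95 × 10⁻⁴ m/s²

The tidal stretch is the gradient of GM/d² times the body's extent r, hence the 1/d³ dependence.
a_tidal = 2GMr/d³
        = 2 × (6.674 × 10⁻¹¹) × (4.26 × 10²⁴) × (7.89 × 10⁵) / (1.15 × 10⁸)³
        = 2.95 × 10⁻⁴ m/s²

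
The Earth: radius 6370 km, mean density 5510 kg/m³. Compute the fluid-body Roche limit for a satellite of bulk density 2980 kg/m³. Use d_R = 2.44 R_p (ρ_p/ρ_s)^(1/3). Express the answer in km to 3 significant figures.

19100 km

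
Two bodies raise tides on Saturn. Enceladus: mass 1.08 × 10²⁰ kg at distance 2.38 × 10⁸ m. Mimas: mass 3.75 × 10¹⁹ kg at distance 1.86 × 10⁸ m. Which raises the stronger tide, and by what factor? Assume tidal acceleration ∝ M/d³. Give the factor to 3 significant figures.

Compare M/d³ for the two perturbers:
Enceladus: (1.08 × 10²⁰) / (2.38 × 10⁸)³ = 8.011 × 10⁻⁶
Mimas: (3.75 × 10¹⁹) / (1.86 × 10⁸)³ = 5.828 × 10⁻⁶
Ratio (larger/smaller) = 1.37

Enceladus, by a factor of ≈ 1.37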